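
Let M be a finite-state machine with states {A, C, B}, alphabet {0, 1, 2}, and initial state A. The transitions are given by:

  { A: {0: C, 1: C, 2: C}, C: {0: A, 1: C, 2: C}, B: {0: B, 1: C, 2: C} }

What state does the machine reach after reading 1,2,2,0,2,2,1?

Trace: A -1-> C -2-> C -2-> C -0-> A -2-> C -2-> C -1-> C

C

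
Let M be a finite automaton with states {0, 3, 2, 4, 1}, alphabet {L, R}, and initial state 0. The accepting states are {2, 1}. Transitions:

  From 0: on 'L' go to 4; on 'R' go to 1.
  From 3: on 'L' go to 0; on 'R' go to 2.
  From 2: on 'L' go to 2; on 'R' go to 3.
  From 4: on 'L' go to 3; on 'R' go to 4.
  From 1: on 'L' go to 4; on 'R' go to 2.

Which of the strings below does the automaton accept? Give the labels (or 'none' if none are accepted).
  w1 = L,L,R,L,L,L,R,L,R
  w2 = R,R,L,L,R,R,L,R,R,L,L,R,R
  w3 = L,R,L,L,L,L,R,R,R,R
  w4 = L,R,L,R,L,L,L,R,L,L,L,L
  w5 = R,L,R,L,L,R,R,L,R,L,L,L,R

w1: 0 → 4 → 3 → 2 → 2 → 2 → 2 → 3 → 0 → 1  → end 1, accepted
w2: 0 → 1 → 2 → 2 → 2 → 3 → 2 → 2 → 3 → 2 → 2 → 2 → 3 → 2  → end 2, accepted
w3: 0 → 4 → 4 → 3 → 0 → 4 → 3 → 2 → 3 → 2 → 3  → end 3, rejected
w4: 0 → 4 → 4 → 3 → 2 → 2 → 2 → 2 → 3 → 0 → 4 → 3 → 0  → end 0, rejected
w5: 0 → 1 → 4 → 4 → 3 → 0 → 1 → 2 → 2 → 3 → 0 → 4 → 3 → 2  → end 2, accepted

w1, w2, w5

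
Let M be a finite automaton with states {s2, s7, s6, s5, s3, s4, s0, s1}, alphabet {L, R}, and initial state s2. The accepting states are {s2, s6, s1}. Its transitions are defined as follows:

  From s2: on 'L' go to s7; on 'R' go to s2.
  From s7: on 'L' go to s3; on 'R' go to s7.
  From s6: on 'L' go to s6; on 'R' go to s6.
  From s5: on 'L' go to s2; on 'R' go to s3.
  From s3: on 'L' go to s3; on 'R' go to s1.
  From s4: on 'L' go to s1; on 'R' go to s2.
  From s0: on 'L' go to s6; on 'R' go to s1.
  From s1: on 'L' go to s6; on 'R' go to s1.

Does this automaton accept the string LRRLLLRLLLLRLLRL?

Yes

Trace: s2 -L-> s7 -R-> s7 -R-> s7 -L-> s3 -L-> s3 -L-> s3 -R-> s1 -L-> s6 -L-> s6 -L-> s6 -L-> s6 -R-> s6 -L-> s6 -L-> s6 -R-> s6 -L-> s6
End state s6 is accepting.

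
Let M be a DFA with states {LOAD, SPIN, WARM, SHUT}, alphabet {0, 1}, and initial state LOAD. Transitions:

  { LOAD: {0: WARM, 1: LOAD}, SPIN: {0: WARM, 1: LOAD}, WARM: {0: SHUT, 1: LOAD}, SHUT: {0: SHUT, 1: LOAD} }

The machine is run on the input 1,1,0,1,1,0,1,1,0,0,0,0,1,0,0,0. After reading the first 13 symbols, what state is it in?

start at LOAD
read '1': LOAD → LOAD
read '1': LOAD → LOAD
read '0': LOAD → WARM
read '1': WARM → LOAD
read '1': LOAD → LOAD
read '0': LOAD → WARM
read '1': WARM → LOAD
read '1': LOAD → LOAD
read '0': LOAD → WARM
read '0': WARM → SHUT
read '0': SHUT → SHUT
read '0': SHUT → SHUT
read '1': SHUT → LOAD
After 13 symbols: LOAD.

LOAD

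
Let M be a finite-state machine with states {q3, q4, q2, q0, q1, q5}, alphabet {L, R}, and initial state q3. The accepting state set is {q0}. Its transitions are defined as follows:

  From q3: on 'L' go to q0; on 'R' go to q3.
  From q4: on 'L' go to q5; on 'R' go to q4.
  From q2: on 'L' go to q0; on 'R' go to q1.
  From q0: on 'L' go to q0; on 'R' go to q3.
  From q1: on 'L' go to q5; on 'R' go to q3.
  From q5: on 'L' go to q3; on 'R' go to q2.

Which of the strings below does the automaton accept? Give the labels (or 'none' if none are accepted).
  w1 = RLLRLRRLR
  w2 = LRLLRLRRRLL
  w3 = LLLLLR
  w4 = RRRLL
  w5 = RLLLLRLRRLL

w1: q3 → q3 → q0 → q0 → q3 → q0 → q3 → q3 → q0 → q3  → end q3, rejected
w2: q3 → q0 → q3 → q0 → q0 → q3 → q0 → q3 → q3 → q3 → q0 → q0  → end q0, accepted
w3: q3 → q0 → q0 → q0 → q0 → q0 → q3  → end q3, rejected
w4: q3 → q3 → q3 → q3 → q0 → q0  → end q0, accepted
w5: q3 → q3 → q0 → q0 → q0 → q0 → q3 → q0 → q3 → q3 → q0 → q0  → end q0, accepted

w2, w4, w5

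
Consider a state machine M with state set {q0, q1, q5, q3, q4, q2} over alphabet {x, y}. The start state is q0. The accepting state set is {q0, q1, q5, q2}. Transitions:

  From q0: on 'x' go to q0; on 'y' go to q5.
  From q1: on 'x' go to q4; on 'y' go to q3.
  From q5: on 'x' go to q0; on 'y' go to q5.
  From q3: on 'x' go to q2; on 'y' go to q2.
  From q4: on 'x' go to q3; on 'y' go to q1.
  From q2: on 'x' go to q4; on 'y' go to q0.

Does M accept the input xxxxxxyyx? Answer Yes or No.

Yes

start at q0
read 'x': q0 → q0
read 'x': q0 → q0
read 'x': q0 → q0
read 'x': q0 → q0
read 'x': q0 → q0
read 'x': q0 → q0
read 'y': q0 → q5
read 'y': q5 → q5
read 'x': q5 → q0
End state q0 is accepting.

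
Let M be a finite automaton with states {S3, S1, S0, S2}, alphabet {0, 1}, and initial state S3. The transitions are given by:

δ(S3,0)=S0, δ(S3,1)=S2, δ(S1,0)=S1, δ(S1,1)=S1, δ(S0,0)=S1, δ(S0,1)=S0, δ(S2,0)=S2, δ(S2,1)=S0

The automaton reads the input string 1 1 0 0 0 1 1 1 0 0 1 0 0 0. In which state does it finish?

Trace: S3 -1-> S2 -1-> S0 -0-> S1 -0-> S1 -0-> S1 -1-> S1 -1-> S1 -1-> S1 -0-> S1 -0-> S1 -1-> S1 -0-> S1 -0-> S1 -0-> S1

S1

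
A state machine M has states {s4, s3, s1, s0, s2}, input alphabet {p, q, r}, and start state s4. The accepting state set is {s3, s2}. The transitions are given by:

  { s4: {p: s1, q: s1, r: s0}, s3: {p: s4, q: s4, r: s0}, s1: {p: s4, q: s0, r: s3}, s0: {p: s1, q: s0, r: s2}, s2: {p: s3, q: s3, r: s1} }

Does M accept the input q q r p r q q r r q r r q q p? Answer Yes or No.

No

s4 → s1 → s0 → s2 → s3 → s0 → s0 → s0 → s2 → s1 → s0 → s2 → s1 → s0 → s0 → s1
End state s1 is not accepting.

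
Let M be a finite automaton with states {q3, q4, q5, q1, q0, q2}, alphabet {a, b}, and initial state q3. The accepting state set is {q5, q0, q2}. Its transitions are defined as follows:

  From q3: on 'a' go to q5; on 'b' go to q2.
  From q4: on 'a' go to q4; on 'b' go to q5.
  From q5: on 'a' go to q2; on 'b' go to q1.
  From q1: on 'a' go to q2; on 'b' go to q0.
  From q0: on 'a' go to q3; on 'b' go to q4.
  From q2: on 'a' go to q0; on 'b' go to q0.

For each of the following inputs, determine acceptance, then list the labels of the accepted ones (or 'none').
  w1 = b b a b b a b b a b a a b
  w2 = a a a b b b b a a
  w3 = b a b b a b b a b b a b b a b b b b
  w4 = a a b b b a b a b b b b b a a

w1: Trace: q3 -b-> q2 -b-> q0 -a-> q3 -b-> q2 -b-> q0 -a-> q3 -b-> q2 -b-> q0 -a-> q3 -b-> q2 -a-> q0 -a-> q3 -b-> q2  → end q2, accepted
w2: Trace: q3 -a-> q5 -a-> q2 -a-> q0 -b-> q4 -b-> q5 -b-> q1 -b-> q0 -a-> q3 -a-> q5  → end q5, accepted
w3: Trace: q3 -b-> q2 -a-> q0 -b-> q4 -b-> q5 -a-> q2 -b-> q0 -b-> q4 -a-> q4 -b-> q5 -b-> q1 -a-> q2 -b-> q0 -b-> q4 -a-> q4 -b-> q5 -b-> q1 -b-> q0 -b-> q4  → end q4, rejected
w4: Trace: q3 -a-> q5 -a-> q2 -b-> q0 -b-> q4 -b-> q5 -a-> q2 -b-> q0 -a-> q3 -b-> q2 -b-> q0 -b-> q4 -b-> q5 -b-> q1 -a-> q2 -a-> q0  → end q0, accepted

w1, w2, w4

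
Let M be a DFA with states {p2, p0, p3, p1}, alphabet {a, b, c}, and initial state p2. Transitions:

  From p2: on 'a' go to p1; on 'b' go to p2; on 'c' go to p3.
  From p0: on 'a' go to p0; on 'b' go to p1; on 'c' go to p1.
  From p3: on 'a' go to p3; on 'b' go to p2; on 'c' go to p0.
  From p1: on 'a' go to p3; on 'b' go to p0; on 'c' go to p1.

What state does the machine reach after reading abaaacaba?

p1

p2 → p1 → p0 → p0 → p0 → p0 → p1 → p3 → p2 → p1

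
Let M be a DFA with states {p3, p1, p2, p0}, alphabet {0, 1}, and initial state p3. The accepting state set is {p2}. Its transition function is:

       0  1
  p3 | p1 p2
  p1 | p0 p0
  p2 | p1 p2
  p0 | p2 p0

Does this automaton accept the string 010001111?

No

p3 → p1 → p0 → p2 → p1 → p0 → p0 → p0 → p0 → p0
End state p0 is not accepting.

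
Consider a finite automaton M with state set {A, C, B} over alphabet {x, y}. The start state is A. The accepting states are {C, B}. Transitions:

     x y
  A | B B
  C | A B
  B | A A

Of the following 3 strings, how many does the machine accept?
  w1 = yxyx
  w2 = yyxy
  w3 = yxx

w1:
  start at A
  read 'y': A → B
  read 'x': B → A
  read 'y': A → B
  read 'x': B → A
  end A, rejected
w2:
  start at A
  read 'y': A → B
  read 'y': B → A
  read 'x': A → B
  read 'y': B → A
  end A, rejected
w3:
  start at A
  read 'y': A → B
  read 'x': B → A
  read 'x': A → B
  end B, accepted

1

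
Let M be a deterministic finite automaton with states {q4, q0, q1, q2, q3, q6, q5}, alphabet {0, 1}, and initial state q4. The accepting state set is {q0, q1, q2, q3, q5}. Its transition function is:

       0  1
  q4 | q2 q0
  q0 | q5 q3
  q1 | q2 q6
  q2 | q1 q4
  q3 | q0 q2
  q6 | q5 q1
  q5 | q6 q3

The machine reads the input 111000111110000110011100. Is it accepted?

Yes

start at q4
read '1': q4 → q0
read '1': q0 → q3
read '1': q3 → q2
read '0': q2 → q1
read '0': q1 → q2
read '0': q2 → q1
read '1': q1 → q6
read '1': q6 → q1
read '1': q1 → q6
read '1': q6 → q1
read '1': q1 → q6
read '0': q6 → q5
read '0': q5 → q6
read '0': q6 → q5
read '0': q5 → q6
read '1': q6 → q1
read '1': q1 → q6
read '0': q6 → q5
read '0': q5 → q6
read '1': q6 → q1
read '1': q1 → q6
read '1': q6 → q1
read '0': q1 → q2
read '0': q2 → q1
End state q1 is accepting.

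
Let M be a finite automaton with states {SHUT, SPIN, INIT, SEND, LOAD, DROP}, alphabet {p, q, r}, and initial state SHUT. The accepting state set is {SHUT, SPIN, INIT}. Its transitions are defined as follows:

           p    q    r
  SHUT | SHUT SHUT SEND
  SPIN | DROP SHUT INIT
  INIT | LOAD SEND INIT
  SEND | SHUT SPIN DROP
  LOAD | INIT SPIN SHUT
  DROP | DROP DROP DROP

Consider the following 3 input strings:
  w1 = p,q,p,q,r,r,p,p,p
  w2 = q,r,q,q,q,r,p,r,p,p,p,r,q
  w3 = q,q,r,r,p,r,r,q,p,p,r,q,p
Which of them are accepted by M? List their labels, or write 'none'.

w2

w1: SHUT → SHUT → SHUT → SHUT → SHUT → SEND → DROP → DROP → DROP → DROP  → end DROP, rejected
w2: SHUT → SHUT → SEND → SPIN → SHUT → SHUT → SEND → SHUT → SEND → SHUT → SHUT → SHUT → SEND → SPIN  → end SPIN, accepted
w3: SHUT → SHUT → SHUT → SEND → DROP → DROP → DROP → DROP → DROP → DROP → DROP → DROP → DROP → DROP  → end DROP, rejected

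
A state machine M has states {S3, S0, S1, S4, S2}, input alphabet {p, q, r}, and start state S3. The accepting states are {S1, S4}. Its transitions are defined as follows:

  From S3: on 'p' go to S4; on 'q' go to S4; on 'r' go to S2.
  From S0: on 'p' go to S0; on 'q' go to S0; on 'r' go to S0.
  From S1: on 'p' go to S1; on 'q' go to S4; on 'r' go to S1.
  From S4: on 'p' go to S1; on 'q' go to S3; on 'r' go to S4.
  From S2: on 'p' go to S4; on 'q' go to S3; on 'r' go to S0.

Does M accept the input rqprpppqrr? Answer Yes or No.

S3 → S2 → S3 → S4 → S4 → S1 → S1 → S1 → S4 → S4 → S4
End state S4 is accepting.

Yes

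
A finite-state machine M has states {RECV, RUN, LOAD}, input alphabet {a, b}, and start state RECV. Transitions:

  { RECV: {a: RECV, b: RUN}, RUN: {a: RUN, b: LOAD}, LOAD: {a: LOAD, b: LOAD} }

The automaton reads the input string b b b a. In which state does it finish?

LOAD

RECV → RUN → LOAD → LOAD → LOAD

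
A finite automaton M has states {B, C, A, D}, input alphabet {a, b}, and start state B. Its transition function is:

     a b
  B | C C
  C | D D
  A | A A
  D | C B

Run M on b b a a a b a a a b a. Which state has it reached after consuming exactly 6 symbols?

Trace: B -b-> C -b-> D -a-> C -a-> D -a-> C -b-> D
After 6 symbols: D.

D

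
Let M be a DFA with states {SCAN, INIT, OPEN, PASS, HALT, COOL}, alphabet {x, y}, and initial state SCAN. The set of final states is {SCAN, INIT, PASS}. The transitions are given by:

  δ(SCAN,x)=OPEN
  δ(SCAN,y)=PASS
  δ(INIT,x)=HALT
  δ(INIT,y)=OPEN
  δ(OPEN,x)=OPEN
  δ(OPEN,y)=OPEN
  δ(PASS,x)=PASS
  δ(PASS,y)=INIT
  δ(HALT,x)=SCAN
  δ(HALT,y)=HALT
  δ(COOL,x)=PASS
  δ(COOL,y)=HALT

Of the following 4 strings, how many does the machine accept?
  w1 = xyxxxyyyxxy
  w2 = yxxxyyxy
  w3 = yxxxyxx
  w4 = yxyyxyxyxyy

1

w1:
  start at SCAN
  read 'x': SCAN → OPEN
  read 'y': OPEN → OPEN
  read 'x': OPEN → OPEN
  read 'x': OPEN → OPEN
  read 'x': OPEN → OPEN
  read 'y': OPEN → OPEN
  read 'y': OPEN → OPEN
  read 'y': OPEN → OPEN
  read 'x': OPEN → OPEN
  read 'x': OPEN → OPEN
  read 'y': OPEN → OPEN
  end OPEN, rejected
w2:
  start at SCAN
  read 'y': SCAN → PASS
  read 'x': PASS → PASS
  read 'x': PASS → PASS
  read 'x': PASS → PASS
  read 'y': PASS → INIT
  read 'y': INIT → OPEN
  read 'x': OPEN → OPEN
  read 'y': OPEN → OPEN
  end OPEN, rejected
w3:
  start at SCAN
  read 'y': SCAN → PASS
  read 'x': PASS → PASS
  read 'x': PASS → PASS
  read 'x': PASS → PASS
  read 'y': PASS → INIT
  read 'x': INIT → HALT
  read 'x': HALT → SCAN
  end SCAN, accepted
w4:
  start at SCAN
  read 'y': SCAN → PASS
  read 'x': PASS → PASS
  read 'y': PASS → INIT
  read 'y': INIT → OPEN
  read 'x': OPEN → OPEN
  read 'y': OPEN → OPEN
  read 'x': OPEN → OPEN
  read 'y': OPEN → OPEN
  read 'x': OPEN → OPEN
  read 'y': OPEN → OPEN
  read 'y': OPEN → OPEN
  end OPEN, rejected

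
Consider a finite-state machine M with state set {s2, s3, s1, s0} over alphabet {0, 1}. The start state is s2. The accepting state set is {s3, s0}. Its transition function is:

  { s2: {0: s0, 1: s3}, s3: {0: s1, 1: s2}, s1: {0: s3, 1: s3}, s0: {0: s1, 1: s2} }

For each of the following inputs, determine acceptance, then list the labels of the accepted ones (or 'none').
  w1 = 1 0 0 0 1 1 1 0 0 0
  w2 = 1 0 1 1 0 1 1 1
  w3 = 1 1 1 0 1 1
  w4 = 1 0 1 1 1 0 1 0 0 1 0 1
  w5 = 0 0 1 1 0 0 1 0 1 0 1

w5

w1: s2 → s3 → s1 → s3 → s1 → s3 → s2 → s3 → s1 → s3 → s1  → end s1, rejected
w2: s2 → s3 → s1 → s3 → s2 → s0 → s2 → s3 → s2  → end s2, rejected
w3: s2 → s3 → s2 → s3 → s1 → s3 → s2  → end s2, rejected
w4: s2 → s3 → s1 → s3 → s2 → s3 → s1 → s3 → s1 → s3 → s2 → s0 → s2  → end s2, rejected
w5: s2 → s0 → s1 → s3 → s2 → s0 → s1 → s3 → s1 → s3 → s1 → s3  → end s3, accepted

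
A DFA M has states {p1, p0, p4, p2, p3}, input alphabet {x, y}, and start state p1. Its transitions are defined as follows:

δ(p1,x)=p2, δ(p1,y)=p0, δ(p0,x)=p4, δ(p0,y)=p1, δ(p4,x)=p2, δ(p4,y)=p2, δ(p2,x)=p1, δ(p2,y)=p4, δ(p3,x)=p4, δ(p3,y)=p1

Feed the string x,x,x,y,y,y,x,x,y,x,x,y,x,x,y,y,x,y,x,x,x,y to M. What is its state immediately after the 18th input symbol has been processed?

Trace: p1 -x-> p2 -x-> p1 -x-> p2 -y-> p4 -y-> p2 -y-> p4 -x-> p2 -x-> p1 -y-> p0 -x-> p4 -x-> p2 -y-> p4 -x-> p2 -x-> p1 -y-> p0 -y-> p1 -x-> p2 -y-> p4
After 18 symbols: p4.

p4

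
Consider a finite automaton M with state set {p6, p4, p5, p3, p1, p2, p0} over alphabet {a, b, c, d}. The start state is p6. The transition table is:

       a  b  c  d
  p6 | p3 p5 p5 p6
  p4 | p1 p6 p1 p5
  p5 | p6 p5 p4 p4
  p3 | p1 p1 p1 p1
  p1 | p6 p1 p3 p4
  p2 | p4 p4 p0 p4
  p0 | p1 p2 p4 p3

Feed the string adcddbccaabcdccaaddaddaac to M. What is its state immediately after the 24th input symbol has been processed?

Trace: p6 -a-> p3 -d-> p1 -c-> p3 -d-> p1 -d-> p4 -b-> p6 -c-> p5 -c-> p4 -a-> p1 -a-> p6 -b-> p5 -c-> p4 -d-> p5 -c-> p4 -c-> p1 -a-> p6 -a-> p3 -d-> p1 -d-> p4 -a-> p1 -d-> p4 -d-> p5 -a-> p6 -a-> p3
After 24 symbols: p3.

p3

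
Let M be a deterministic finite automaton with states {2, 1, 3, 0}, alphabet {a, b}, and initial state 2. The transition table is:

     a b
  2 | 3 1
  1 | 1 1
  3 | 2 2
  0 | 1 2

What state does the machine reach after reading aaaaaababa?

1

start at 2
read 'a': 2 → 3
read 'a': 3 → 2
read 'a': 2 → 3
read 'a': 3 → 2
read 'a': 2 → 3
read 'a': 3 → 2
read 'b': 2 → 1
read 'a': 1 → 1
read 'b': 1 → 1
read 'a': 1 → 1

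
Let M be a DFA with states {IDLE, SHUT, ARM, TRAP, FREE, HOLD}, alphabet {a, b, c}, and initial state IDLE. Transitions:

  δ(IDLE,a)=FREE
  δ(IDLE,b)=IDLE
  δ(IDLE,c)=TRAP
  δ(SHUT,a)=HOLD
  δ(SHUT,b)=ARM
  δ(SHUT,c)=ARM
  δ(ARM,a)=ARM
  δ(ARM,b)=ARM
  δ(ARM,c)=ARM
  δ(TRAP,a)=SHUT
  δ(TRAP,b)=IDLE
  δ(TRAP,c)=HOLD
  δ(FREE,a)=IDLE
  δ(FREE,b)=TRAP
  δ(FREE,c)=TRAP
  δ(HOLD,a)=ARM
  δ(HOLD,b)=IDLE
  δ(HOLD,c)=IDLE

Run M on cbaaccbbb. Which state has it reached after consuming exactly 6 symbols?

IDLE → TRAP → IDLE → FREE → IDLE → TRAP → HOLD
After 6 symbols: HOLD.

HOLD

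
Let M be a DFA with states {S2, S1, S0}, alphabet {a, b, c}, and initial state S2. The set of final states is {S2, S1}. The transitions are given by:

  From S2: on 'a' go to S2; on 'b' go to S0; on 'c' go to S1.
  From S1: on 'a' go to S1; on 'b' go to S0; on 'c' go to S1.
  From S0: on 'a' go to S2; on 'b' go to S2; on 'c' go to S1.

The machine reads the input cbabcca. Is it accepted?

start at S2
read 'c': S2 → S1
read 'b': S1 → S0
read 'a': S0 → S2
read 'b': S2 → S0
read 'c': S0 → S1
read 'c': S1 → S1
read 'a': S1 → S1
End state S1 is accepting.

Yes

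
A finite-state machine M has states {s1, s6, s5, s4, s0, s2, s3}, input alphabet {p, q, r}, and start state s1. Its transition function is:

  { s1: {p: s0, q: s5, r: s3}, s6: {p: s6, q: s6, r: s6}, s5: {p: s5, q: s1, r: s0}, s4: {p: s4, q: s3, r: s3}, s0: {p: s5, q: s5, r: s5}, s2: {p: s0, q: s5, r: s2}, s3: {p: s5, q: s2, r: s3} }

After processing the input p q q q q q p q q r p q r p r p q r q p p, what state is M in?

Trace: s1 -p-> s0 -q-> s5 -q-> s1 -q-> s5 -q-> s1 -q-> s5 -p-> s5 -q-> s1 -q-> s5 -r-> s0 -p-> s5 -q-> s1 -r-> s3 -p-> s5 -r-> s0 -p-> s5 -q-> s1 -r-> s3 -q-> s2 -p-> s0 -p-> s5

s5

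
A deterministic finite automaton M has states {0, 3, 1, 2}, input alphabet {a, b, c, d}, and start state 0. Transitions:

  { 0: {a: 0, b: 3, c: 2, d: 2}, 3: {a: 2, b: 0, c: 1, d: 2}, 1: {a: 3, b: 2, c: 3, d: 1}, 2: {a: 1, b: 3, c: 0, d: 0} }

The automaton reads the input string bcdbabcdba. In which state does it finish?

start at 0
read 'b': 0 → 3
read 'c': 3 → 1
read 'd': 1 → 1
read 'b': 1 → 2
read 'a': 2 → 1
read 'b': 1 → 2
read 'c': 2 → 0
read 'd': 0 → 2
read 'b': 2 → 3
read 'a': 3 → 2

2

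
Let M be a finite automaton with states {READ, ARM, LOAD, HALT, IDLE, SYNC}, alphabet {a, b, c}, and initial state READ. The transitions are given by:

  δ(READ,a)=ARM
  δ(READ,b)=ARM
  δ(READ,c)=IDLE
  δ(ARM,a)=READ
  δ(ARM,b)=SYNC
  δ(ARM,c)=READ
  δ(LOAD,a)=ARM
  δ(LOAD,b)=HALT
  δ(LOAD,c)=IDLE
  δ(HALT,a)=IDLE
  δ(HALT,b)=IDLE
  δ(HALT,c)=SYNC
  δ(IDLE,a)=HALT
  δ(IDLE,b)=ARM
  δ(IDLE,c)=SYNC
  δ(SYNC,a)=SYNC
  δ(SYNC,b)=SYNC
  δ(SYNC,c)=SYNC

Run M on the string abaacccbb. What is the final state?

SYNC

start at READ
read 'a': READ → ARM
read 'b': ARM → SYNC
read 'a': SYNC → SYNC
read 'a': SYNC → SYNC
read 'c': SYNC → SYNC
read 'c': SYNC → SYNC
read 'c': SYNC → SYNC
read 'b': SYNC → SYNC
read 'b': SYNC → SYNC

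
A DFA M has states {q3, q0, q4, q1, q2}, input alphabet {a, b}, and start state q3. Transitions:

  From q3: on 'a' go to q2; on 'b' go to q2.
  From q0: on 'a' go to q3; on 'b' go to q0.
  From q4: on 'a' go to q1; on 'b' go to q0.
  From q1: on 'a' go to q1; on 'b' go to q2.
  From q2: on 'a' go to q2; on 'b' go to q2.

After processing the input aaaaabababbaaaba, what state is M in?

Trace: q3 -a-> q2 -a-> q2 -a-> q2 -a-> q2 -a-> q2 -b-> q2 -a-> q2 -b-> q2 -a-> q2 -b-> q2 -b-> q2 -a-> q2 -a-> q2 -a-> q2 -b-> q2 -a-> q2

q2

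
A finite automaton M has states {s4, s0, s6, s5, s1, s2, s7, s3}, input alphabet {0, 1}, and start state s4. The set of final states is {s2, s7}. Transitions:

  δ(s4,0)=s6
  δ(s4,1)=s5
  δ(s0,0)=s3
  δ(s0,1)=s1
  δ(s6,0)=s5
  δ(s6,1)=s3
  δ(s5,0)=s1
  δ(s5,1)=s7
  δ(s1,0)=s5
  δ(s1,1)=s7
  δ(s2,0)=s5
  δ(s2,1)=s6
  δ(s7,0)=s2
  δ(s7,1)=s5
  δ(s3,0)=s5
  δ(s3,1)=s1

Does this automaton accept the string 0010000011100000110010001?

s4 → s6 → s5 → s7 → s2 → s5 → s1 → s5 → s1 → s7 → s5 → s7 → s2 → s5 → s1 → s5 → s1 → s7 → s5 → s1 → s5 → s7 → s2 → s5 → s1 → s7
End state s7 is accepting.

Yes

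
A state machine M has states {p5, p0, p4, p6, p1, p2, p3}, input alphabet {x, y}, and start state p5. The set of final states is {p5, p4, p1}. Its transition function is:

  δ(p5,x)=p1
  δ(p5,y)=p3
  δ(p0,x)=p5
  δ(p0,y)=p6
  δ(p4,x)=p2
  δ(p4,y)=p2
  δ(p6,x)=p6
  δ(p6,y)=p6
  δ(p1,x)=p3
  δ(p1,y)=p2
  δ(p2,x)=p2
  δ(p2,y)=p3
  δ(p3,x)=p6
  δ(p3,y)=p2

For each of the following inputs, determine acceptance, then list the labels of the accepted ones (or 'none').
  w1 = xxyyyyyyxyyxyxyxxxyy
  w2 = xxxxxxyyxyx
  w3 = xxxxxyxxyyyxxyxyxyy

none

w1:
  start at p5
  read 'x': p5 → p1
  read 'x': p1 → p3
  read 'y': p3 → p2
  read 'y': p2 → p3
  read 'y': p3 → p2
  read 'y': p2 → p3
  read 'y': p3 → p2
  read 'y': p2 → p3
  read 'x': p3 → p6
  read 'y': p6 → p6
  read 'y': p6 → p6
  read 'x': p6 → p6
  read 'y': p6 → p6
  read 'x': p6 → p6
  read 'y': p6 → p6
  read 'x': p6 → p6
  read 'x': p6 → p6
  read 'x': p6 → p6
  read 'y': p6 → p6
  read 'y': p6 → p6
  end p6, rejected
w2:
  start at p5
  read 'x': p5 → p1
  read 'x': p1 → p3
  read 'x': p3 → p6
  read 'x': p6 → p6
  read 'x': p6 → p6
  read 'x': p6 → p6
  read 'y': p6 → p6
  read 'y': p6 → p6
  read 'x': p6 → p6
  read 'y': p6 → p6
  read 'x': p6 → p6
  end p6, rejected
w3:
  start at p5
  read 'x': p5 → p1
  read 'x': p1 → p3
  read 'x': p3 → p6
  read 'x': p6 → p6
  read 'x': p6 → p6
  read 'y': p6 → p6
  read 'x': p6 → p6
  read 'x': p6 → p6
  read 'y': p6 → p6
  read 'y': p6 → p6
  read 'y': p6 → p6
  read 'x': p6 → p6
  read 'x': p6 → p6
  read 'y': p6 → p6
  read 'x': p6 → p6
  read 'y': p6 → p6
  read 'x': p6 → p6
  read 'y': p6 → p6
  read 'y': p6 → p6
  end p6, rejected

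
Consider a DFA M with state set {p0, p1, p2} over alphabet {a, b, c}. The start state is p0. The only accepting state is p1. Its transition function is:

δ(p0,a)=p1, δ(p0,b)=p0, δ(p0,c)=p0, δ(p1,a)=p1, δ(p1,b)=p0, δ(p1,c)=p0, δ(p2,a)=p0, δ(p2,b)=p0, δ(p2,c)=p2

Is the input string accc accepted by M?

p0 → p1 → p0 → p0 → p0
End state p0 is not accepting.

No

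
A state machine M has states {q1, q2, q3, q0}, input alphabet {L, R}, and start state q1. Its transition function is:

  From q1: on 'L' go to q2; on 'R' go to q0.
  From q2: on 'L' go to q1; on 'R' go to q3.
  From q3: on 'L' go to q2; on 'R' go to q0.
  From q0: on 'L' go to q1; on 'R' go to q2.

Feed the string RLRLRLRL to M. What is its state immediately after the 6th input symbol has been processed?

start at q1
read 'R': q1 → q0
read 'L': q0 → q1
read 'R': q1 → q0
read 'L': q0 → q1
read 'R': q1 → q0
read 'L': q0 → q1
After 6 symbols: q1.

q1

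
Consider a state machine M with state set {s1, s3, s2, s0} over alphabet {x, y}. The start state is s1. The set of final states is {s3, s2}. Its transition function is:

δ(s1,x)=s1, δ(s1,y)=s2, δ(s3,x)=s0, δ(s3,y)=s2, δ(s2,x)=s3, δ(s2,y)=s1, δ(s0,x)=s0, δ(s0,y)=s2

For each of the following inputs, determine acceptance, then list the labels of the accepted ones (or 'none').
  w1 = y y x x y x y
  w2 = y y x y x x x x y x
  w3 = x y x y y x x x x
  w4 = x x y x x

w1: s1 → s2 → s1 → s1 → s1 → s2 → s3 → s2  → end s2, accepted
w2: s1 → s2 → s1 → s1 → s2 → s3 → s0 → s0 → s0 → s2 → s3  → end s3, accepted
w3: s1 → s1 → s2 → s3 → s2 → s1 → s1 → s1 → s1 → s1  → end s1, rejected
w4: s1 → s1 → s1 → s2 → s3 → s0  → end s0, rejected

w1, w2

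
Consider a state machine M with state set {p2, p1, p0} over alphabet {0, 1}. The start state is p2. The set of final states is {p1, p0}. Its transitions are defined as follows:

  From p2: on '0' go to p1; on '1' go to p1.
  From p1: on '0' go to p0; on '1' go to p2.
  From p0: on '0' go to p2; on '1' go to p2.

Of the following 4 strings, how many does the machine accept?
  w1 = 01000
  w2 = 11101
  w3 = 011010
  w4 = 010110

2

w1: p2 → p1 → p2 → p1 → p0 → p2  → end p2, rejected
w2: p2 → p1 → p2 → p1 → p0 → p2  → end p2, rejected
w3: p2 → p1 → p2 → p1 → p0 → p2 → p1  → end p1, accepted
w4: p2 → p1 → p2 → p1 → p2 → p1 → p0  → end p0, accepted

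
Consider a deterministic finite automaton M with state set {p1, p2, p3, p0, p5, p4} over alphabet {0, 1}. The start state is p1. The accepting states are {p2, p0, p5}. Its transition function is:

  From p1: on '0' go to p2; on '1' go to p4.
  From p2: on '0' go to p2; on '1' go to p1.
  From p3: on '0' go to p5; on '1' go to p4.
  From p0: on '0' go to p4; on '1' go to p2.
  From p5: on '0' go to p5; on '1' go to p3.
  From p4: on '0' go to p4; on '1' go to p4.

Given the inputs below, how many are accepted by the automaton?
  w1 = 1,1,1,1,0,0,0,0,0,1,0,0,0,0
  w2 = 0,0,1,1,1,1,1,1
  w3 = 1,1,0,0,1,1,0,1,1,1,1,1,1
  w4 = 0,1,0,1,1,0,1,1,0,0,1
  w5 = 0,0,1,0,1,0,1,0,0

w1: p1 → p4 → p4 → p4 → p4 → p4 → p4 → p4 → p4 → p4 → p4 → p4 → p4 → p4 → p4  → end p4, rejected
w2: p1 → p2 → p2 → p1 → p4 → p4 → p4 → p4 → p4  → end p4, rejected
w3: p1 → p4 → p4 → p4 → p4 → p4 → p4 → p4 → p4 → p4 → p4 → p4 → p4 → p4  → end p4, rejected
w4: p1 → p2 → p1 → p2 → p1 → p4 → p4 → p4 → p4 → p4 → p4 → p4  → end p4, rejected
w5: p1 → p2 → p2 → p1 → p2 → p1 → p2 → p1 → p2 → p2  → end p2, accepted

1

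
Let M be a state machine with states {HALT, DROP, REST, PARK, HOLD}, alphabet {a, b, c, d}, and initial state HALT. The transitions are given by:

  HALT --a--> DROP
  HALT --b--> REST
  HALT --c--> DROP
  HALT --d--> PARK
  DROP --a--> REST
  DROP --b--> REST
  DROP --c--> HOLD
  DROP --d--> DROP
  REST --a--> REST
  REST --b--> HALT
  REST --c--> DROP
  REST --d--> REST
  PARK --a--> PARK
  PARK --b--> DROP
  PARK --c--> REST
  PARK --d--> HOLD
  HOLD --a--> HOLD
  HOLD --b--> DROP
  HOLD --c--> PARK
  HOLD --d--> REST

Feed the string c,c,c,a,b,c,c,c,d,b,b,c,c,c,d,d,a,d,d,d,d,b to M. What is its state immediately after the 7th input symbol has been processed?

Trace: HALT -c-> DROP -c-> HOLD -c-> PARK -a-> PARK -b-> DROP -c-> HOLD -c-> PARK
After 7 symbols: PARK.

PARK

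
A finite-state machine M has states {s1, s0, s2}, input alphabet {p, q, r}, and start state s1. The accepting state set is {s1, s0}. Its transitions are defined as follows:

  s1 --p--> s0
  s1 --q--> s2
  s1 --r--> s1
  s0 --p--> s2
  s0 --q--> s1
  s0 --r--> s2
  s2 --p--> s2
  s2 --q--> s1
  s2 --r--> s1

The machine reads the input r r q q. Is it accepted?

Yes

Trace: s1 -r-> s1 -r-> s1 -q-> s2 -q-> s1
End state s1 is accepting.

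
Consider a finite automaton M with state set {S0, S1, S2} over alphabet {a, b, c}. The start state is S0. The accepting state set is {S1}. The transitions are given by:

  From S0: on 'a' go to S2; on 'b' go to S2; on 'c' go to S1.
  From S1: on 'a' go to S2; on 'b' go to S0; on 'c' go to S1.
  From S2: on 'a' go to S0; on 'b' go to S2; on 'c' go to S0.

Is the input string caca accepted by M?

start at S0
read 'c': S0 → S1
read 'a': S1 → S2
read 'c': S2 → S0
read 'a': S0 → S2
End state S2 is not accepting.

No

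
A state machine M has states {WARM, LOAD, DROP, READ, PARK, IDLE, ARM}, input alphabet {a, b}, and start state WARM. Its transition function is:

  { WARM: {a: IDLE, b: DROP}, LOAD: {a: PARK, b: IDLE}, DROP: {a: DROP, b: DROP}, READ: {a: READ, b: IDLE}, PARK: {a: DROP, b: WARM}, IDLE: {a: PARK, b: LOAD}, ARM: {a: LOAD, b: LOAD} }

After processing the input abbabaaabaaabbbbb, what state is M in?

Trace: WARM -a-> IDLE -b-> LOAD -b-> IDLE -a-> PARK -b-> WARM -a-> IDLE -a-> PARK -a-> DROP -b-> DROP -a-> DROP -a-> DROP -a-> DROP -b-> DROP -b-> DROP -b-> DROP -b-> DROP -b-> DROP

DROP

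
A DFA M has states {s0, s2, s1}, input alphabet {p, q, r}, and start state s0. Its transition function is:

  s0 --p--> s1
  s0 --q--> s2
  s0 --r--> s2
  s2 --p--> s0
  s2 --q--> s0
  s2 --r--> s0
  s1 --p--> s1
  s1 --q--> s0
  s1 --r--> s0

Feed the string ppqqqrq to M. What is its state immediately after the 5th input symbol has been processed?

s0

s0 → s1 → s1 → s0 → s2 → s0
After 5 symbols: s0.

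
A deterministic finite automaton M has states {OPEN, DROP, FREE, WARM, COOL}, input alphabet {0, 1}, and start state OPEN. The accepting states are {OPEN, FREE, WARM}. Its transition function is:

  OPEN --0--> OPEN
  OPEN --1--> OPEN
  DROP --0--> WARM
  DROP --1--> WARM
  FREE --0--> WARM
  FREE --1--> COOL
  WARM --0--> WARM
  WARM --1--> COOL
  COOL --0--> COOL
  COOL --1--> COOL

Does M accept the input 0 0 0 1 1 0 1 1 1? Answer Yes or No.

start at OPEN
read '0': OPEN → OPEN
read '0': OPEN → OPEN
read '0': OPEN → OPEN
read '1': OPEN → OPEN
read '1': OPEN → OPEN
read '0': OPEN → OPEN
read '1': OPEN → OPEN
read '1': OPEN → OPEN
read '1': OPEN → OPEN
End state OPEN is accepting.

Yes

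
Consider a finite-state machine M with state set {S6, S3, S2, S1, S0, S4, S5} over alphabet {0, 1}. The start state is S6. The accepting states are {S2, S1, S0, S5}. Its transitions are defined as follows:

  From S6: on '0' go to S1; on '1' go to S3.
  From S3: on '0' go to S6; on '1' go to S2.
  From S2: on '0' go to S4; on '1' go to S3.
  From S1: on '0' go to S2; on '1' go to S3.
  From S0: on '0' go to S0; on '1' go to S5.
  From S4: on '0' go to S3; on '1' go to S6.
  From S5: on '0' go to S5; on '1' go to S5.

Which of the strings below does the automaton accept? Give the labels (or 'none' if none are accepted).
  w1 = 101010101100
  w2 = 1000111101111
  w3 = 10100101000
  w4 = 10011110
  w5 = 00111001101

w1:
  start at S6
  read '1': S6 → S3
  read '0': S3 → S6
  read '1': S6 → S3
  read '0': S3 → S6
  read '1': S6 → S3
  read '0': S3 → S6
  read '1': S6 → S3
  read '0': S3 → S6
  read '1': S6 → S3
  read '1': S3 → S2
  read '0': S2 → S4
  read '0': S4 → S3
  end S3, rejected
w2:
  start at S6
  read '1': S6 → S3
  read '0': S3 → S6
  read '0': S6 → S1
  read '0': S1 → S2
  read '1': S2 → S3
  read '1': S3 → S2
  read '1': S2 → S3
  read '1': S3 → S2
  read '0': S2 → S4
  read '1': S4 → S6
  read '1': S6 → S3
  read '1': S3 → S2
  read '1': S2 → S3
  end S3, rejected
w3:
  start at S6
  read '1': S6 → S3
  read '0': S3 → S6
  read '1': S6 → S3
  read '0': S3 → S6
  read '0': S6 → S1
  read '1': S1 → S3
  read '0': S3 → S6
  read '1': S6 → S3
  read '0': S3 → S6
  read '0': S6 → S1
  read '0': S1 → S2
  end S2, accepted
w4:
  start at S6
  read '1': S6 → S3
  read '0': S3 → S6
  read '0': S6 → S1
  read '1': S1 → S3
  read '1': S3 → S2
  read '1': S2 → S3
  read '1': S3 → S2
  read '0': S2 → S4
  end S4, rejected
w5:
  start at S6
  read '0': S6 → S1
  read '0': S1 → S2
  read '1': S2 → S3
  read '1': S3 → S2
  read '1': S2 → S3
  read '0': S3 → S6
  read '0': S6 → S1
  read '1': S1 → S3
  read '1': S3 → S2
  read '0': S2 → S4
  read '1': S4 → S6
  end S6, rejected

w3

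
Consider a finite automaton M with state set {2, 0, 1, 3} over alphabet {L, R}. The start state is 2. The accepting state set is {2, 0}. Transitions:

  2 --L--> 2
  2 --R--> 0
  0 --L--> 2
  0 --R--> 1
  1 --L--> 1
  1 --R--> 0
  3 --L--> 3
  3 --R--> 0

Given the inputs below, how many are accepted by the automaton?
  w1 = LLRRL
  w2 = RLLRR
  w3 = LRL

1

w1:
  start at 2
  read 'L': 2 → 2
  read 'L': 2 → 2
  read 'R': 2 → 0
  read 'R': 0 → 1
  read 'L': 1 → 1
  end 1, rejected
w2:
  start at 2
  read 'R': 2 → 0
  read 'L': 0 → 2
  read 'L': 2 → 2
  read 'R': 2 → 0
  read 'R': 0 → 1
  end 1, rejected
w3:
  start at 2
  read 'L': 2 → 2
  read 'R': 2 → 0
  read 'L': 0 → 2
  end 2, accepted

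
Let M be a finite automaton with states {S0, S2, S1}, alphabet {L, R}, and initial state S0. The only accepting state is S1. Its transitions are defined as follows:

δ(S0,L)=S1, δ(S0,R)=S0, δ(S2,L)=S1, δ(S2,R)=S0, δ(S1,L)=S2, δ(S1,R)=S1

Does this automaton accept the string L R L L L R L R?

Yes

S0 → S1 → S1 → S2 → S1 → S2 → S0 → S1 → S1
End state S1 is accepting.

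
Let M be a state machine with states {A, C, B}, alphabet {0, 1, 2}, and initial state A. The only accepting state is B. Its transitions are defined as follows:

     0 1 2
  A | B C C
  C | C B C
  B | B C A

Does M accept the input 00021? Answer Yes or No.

Trace: A -0-> B -0-> B -0-> B -2-> A -1-> C
End state C is not accepting.

No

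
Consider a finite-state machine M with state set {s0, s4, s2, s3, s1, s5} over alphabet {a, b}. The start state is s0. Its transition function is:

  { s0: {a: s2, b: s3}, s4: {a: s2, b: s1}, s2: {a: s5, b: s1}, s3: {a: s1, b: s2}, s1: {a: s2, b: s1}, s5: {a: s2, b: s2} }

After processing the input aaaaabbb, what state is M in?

s1

s0 → s2 → s5 → s2 → s5 → s2 → s1 → s1 → s1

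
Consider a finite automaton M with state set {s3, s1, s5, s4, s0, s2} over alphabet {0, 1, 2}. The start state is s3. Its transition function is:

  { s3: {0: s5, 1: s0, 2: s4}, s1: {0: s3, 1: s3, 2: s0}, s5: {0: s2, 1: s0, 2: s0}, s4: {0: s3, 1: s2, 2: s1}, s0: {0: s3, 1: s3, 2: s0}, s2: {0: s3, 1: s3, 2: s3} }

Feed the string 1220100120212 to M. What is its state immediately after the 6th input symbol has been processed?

s3

Trace: s3 -1-> s0 -2-> s0 -2-> s0 -0-> s3 -1-> s0 -0-> s3
After 6 symbols: s3.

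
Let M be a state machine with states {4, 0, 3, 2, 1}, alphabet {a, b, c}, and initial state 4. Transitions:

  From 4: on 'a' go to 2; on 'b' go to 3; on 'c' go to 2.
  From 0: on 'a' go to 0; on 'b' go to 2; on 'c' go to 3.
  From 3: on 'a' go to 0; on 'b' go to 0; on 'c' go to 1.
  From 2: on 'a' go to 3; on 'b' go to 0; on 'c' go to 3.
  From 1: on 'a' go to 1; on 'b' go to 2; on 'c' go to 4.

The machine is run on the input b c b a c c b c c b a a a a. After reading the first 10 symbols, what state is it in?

start at 4
read 'b': 4 → 3
read 'c': 3 → 1
read 'b': 1 → 2
read 'a': 2 → 3
read 'c': 3 → 1
read 'c': 1 → 4
read 'b': 4 → 3
read 'c': 3 → 1
read 'c': 1 → 4
read 'b': 4 → 3
After 10 symbols: 3.

3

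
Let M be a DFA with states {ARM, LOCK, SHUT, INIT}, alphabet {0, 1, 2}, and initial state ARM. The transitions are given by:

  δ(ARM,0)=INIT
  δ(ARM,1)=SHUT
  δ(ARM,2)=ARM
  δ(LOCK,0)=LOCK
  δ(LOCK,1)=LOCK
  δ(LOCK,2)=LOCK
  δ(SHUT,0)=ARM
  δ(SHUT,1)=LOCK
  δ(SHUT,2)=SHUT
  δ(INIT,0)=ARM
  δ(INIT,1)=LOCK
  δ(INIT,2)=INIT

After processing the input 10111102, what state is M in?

ARM → SHUT → ARM → SHUT → LOCK → LOCK → LOCK → LOCK → LOCK

LOCK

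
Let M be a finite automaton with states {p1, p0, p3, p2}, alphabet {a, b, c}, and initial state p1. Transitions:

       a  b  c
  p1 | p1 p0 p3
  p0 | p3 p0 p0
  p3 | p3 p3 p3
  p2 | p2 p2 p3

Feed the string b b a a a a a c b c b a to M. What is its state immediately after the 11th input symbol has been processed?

p3

Trace: p1 -b-> p0 -b-> p0 -a-> p3 -a-> p3 -a-> p3 -a-> p3 -a-> p3 -c-> p3 -b-> p3 -c-> p3 -b-> p3
After 11 symbols: p3.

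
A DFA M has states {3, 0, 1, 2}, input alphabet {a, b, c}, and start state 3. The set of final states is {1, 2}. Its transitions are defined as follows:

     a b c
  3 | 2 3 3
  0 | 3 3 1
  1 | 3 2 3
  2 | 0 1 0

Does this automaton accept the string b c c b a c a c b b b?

3 → 3 → 3 → 3 → 3 → 2 → 0 → 3 → 3 → 3 → 3 → 3
End state 3 is not accepting.

No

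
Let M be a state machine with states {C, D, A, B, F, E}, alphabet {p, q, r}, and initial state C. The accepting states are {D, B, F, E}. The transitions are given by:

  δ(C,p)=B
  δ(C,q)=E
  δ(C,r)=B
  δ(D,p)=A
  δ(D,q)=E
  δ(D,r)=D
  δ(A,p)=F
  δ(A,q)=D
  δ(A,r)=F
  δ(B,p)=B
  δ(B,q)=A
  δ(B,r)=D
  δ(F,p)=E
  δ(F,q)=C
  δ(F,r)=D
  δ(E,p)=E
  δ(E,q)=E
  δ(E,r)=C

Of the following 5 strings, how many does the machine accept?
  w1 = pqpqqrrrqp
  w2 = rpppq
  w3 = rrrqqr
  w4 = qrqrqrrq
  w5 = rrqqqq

w1: C → B → A → F → C → E → C → B → D → E → E  → end E, accepted
w2: C → B → B → B → B → A  → end A, rejected
w3: C → B → D → D → E → E → C  → end C, rejected
w4: C → E → C → E → C → E → C → B → A  → end A, rejected
w5: C → B → D → E → E → E → E  → end E, accepted

2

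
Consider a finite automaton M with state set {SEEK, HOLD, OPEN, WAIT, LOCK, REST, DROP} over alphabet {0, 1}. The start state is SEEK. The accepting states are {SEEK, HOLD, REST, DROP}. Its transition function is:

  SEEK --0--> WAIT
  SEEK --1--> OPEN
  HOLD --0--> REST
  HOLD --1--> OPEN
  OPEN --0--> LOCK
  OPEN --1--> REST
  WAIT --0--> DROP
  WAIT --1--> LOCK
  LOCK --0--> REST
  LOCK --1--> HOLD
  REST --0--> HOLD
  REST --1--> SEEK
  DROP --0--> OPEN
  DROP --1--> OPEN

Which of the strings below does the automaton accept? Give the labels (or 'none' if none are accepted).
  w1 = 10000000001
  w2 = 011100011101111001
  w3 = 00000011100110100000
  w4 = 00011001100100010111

w1: SEEK → OPEN → LOCK → REST → HOLD → REST → HOLD → REST → HOLD → REST → HOLD → OPEN  → end OPEN, rejected
w2: SEEK → WAIT → LOCK → HOLD → OPEN → LOCK → REST → HOLD → OPEN → REST → SEEK → WAIT → LOCK → HOLD → OPEN → REST → HOLD → REST → SEEK  → end SEEK, accepted
w3: SEEK → WAIT → DROP → OPEN → LOCK → REST → HOLD → OPEN → REST → SEEK → WAIT → DROP → OPEN → REST → HOLD → OPEN → LOCK → REST → HOLD → REST → HOLD  → end HOLD, accepted
w4: SEEK → WAIT → DROP → OPEN → REST → SEEK → WAIT → DROP → OPEN → REST → HOLD → REST → SEEK → WAIT → DROP → OPEN → REST → HOLD → OPEN → REST → SEEK  → end SEEK, accepted

w2, w3, w4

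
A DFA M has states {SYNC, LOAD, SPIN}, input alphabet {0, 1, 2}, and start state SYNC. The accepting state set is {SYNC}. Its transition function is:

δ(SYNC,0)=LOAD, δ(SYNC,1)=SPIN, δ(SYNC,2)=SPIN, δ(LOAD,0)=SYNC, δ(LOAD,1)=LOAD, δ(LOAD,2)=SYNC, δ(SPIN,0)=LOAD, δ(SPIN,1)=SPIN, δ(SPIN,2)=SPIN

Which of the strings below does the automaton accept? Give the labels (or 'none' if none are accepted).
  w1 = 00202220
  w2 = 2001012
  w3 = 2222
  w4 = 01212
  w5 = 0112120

w2

w1:
  start at SYNC
  read '0': SYNC → LOAD
  read '0': LOAD → SYNC
  read '2': SYNC → SPIN
  read '0': SPIN → LOAD
  read '2': LOAD → SYNC
  read '2': SYNC → SPIN
  read '2': SPIN → SPIN
  read '0': SPIN → LOAD
  end LOAD, rejected
w2:
  start at SYNC
  read '2': SYNC → SPIN
  read '0': SPIN → LOAD
  read '0': LOAD → SYNC
  read '1': SYNC → SPIN
  read '0': SPIN → LOAD
  read '1': LOAD → LOAD
  read '2': LOAD → SYNC
  end SYNC, accepted
w3:
  start at SYNC
  read '2': SYNC → SPIN
  read '2': SPIN → SPIN
  read '2': SPIN → SPIN
  read '2': SPIN → SPIN
  end SPIN, rejected
w4:
  start at SYNC
  read '0': SYNC → LOAD
  read '1': LOAD → LOAD
  read '2': LOAD → SYNC
  read '1': SYNC → SPIN
  read '2': SPIN → SPIN
  end SPIN, rejected
w5:
  start at SYNC
  read '0': SYNC → LOAD
  read '1': LOAD → LOAD
  read '1': LOAD → LOAD
  read '2': LOAD → SYNC
  read '1': SYNC → SPIN
  read '2': SPIN → SPIN
  read '0': SPIN → LOAD
  end LOAD, rejected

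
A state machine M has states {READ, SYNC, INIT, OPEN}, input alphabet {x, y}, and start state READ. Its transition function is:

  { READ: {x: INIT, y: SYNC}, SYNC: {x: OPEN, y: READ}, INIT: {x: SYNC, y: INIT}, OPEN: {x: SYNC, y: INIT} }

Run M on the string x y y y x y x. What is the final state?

Trace: READ -x-> INIT -y-> INIT -y-> INIT -y-> INIT -x-> SYNC -y-> READ -x-> INIT

INIT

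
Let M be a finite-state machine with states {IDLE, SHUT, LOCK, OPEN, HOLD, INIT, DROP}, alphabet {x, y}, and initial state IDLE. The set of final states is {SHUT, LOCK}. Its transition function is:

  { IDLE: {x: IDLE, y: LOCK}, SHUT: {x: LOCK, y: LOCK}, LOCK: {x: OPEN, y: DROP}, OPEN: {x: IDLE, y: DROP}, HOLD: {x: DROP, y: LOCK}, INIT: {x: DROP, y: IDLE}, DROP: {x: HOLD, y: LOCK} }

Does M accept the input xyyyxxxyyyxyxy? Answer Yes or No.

Trace: IDLE -x-> IDLE -y-> LOCK -y-> DROP -y-> LOCK -x-> OPEN -x-> IDLE -x-> IDLE -y-> LOCK -y-> DROP -y-> LOCK -x-> OPEN -y-> DROP -x-> HOLD -y-> LOCK
End state LOCK is accepting.

Yes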